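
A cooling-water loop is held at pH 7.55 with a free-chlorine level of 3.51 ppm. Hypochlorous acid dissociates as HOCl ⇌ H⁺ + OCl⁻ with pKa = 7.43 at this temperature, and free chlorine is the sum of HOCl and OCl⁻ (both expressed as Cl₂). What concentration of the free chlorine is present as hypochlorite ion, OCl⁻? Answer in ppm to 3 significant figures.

[OCl⁻]/[HOCl] = 10^(pH − pKa) = 10^(7.55 − 7.43) = 10^0.12 = 1.318.
Fraction as HOCl = 1 / (1 + 1.318) = 0.4314.
OCl⁻ = (1 − 0.4314) × 3.51 ppm = 1.996 ppm.

2.00 ppm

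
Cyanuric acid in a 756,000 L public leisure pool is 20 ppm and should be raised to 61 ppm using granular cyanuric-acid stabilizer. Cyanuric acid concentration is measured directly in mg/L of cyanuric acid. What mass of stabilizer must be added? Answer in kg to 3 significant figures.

31.0 kg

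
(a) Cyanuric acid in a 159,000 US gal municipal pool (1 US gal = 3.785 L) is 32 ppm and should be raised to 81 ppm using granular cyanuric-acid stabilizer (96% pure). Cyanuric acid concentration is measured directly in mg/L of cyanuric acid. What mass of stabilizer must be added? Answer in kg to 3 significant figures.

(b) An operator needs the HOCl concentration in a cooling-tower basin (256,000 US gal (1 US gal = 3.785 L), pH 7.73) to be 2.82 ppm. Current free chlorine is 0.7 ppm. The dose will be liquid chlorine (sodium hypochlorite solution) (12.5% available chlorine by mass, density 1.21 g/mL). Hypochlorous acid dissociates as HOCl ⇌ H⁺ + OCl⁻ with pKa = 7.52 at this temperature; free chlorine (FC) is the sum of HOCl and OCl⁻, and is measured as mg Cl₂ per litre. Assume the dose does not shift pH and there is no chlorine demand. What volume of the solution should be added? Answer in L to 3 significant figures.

(a) 30.7 kg; (b) 42.9 L

(a) Volume: 159,000 US gal × 3.785 L/gal = 601,815 L.
(a) CYA to add: (81 − 32) = 49 mg/L × 601,815 L = 29,490 g cyanuric acid.
(a) At 96% purity: 29,490 / 0.96 = 30,720 g product.

(b) Volume: 256,000 US gal × 3.785 L/gal = 968,960 L.
(b) [OCl⁻]/[HOCl] = 10^(pH − pKa) = 10^(7.73 − 7.52) = 1.622; fraction as HOCl = 1/(1 + 1.622) = 0.3814.
(b) Free chlorine required for 2.82 ppm HOCl: 2.82 / 0.3814 = 7.394 ppm.
(b) FC to add: 7.394 − 0.7 = 6.694 mg/L as Cl₂.
(b) Cl₂ equivalent: 6.694 mg/L × 968,960 L = 6486 g.
(b) Product at 12.5% available Cl: 6486 / 0.125 = 51,890 g.
(b) Volume: 51,890 g ÷ 1.21 g/mL = 42,880 mL.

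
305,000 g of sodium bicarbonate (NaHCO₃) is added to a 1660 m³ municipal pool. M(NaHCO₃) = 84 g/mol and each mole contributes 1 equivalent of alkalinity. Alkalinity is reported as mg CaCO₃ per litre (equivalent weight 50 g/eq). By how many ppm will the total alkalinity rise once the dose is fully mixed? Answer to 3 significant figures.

109 ppm

Volume: 1660 m³ = 1,660,000 L.
Moles of NaHCO₃: 305,000 g ÷ 84 g/mol = 3631 mol → 3631 eq of alkalinity.
As CaCO₃: 3631 eq × 50 g/eq = 181,500 g.
Rise: 181,500 g / 1,660,000 L × 1000 = 109.4 mg/L.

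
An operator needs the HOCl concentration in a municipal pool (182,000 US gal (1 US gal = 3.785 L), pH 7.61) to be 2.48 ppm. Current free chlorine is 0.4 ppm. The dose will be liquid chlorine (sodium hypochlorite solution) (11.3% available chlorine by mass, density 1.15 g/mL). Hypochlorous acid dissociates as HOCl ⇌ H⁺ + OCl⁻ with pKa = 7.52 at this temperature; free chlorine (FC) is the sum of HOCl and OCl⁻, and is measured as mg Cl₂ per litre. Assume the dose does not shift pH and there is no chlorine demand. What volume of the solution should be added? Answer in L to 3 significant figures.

Volume: 182,000 US gal × 3.785 L/gal = 688,870 L.
[OCl⁻]/[HOCl] = 10^(pH − pKa) = 10^(7.61 − 7.52) = 1.23; fraction as HOCl = 1/(1 + 1.23) = 0.4484.
Free chlorine required for 2.48 ppm HOCl: 2.48 / 0.4484 = 5.531 ppm.
FC to add: 5.531 − 0.4 = 5.131 mg/L as Cl₂.
Cl₂ equivalent: 5.131 mg/L × 688,870 L = 3535 g.
Product at 11.3% available Cl: 3535 / 0.113 = 31,280 g.
Volume: 31,280 g ÷ 1.15 g/mL = 27,200 mL.

27.2 L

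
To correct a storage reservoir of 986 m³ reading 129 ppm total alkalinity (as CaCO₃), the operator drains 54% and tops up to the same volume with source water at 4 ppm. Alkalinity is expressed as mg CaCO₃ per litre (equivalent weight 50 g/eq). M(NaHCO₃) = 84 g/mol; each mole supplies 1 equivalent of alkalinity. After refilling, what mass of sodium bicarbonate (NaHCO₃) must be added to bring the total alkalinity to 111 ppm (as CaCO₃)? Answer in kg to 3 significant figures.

Volume: 986 m³ = 986,000 L.
After draining 54% and refilling: 129 × 0.46 + 4 × 0.54 = 61.5 ppm.
Deficit to target: 111 − 61.5 = 49.5 mg/L.
As CaCO₃: 49.5 mg/L × 986,000 L = 48,810 g; ÷ 50 g/eq ÷ 1 = 976.1 mol NaHCO₃.
Mass: 976.1 × 84 = 82,000 g.

82.0 kg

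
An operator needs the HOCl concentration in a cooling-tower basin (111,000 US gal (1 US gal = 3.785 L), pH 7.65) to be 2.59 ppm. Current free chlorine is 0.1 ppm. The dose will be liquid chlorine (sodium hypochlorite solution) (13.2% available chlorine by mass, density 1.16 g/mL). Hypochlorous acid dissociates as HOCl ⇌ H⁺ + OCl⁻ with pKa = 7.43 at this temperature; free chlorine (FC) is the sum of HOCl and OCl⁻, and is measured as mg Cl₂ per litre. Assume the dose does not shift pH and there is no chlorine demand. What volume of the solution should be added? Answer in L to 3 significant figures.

Volume: 111,000 US gal × 3.785 L/gal = 420,135 L.
[OCl⁻]/[HOCl] = 10^(pH − pKa) = 10^(7.65 − 7.43) = 1.66; fraction as HOCl = 1/(1 + 1.66) = 0.376.
Free chlorine required for 2.59 ppm HOCl: 2.59 / 0.376 = 6.888 ppm.
FC to add: 6.888 − 0.1 = 6.788 mg/L as Cl₂.
Cl₂ equivalent: 6.788 mg/L × 420,135 L = 2852 g.
Product at 13.2% available Cl: 2852 / 0.132 = 21,610 g.
Volume: 21,610 g ÷ 1.16 g/mL = 18,630 mL.

18.6 L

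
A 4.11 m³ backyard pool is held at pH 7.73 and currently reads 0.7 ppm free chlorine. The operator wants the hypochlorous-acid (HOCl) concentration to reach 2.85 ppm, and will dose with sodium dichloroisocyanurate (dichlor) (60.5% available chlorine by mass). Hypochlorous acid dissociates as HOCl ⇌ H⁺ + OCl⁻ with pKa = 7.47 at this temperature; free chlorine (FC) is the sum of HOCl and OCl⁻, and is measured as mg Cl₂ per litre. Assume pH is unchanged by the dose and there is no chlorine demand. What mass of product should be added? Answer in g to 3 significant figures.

Volume: 4.11 m³ = 4,110 L.
[OCl⁻]/[HOCl] = 10^(pH − pKa) = 10^(7.73 − 7.47) = 1.82; fraction as HOCl = 1/(1 + 1.82) = 0.3546.
Free chlorine required for 2.85 ppm HOCl: 2.85 / 0.3546 = 8.036 ppm.
FC to add: 8.036 − 0.7 = 7.336 mg/L as Cl₂.
Cl₂ equivalent: 7.336 mg/L × 4,110 L = 30.15 g.
Product at 60.5% available Cl: 30.15 / 0.605 = 49.84 g.

49.8 g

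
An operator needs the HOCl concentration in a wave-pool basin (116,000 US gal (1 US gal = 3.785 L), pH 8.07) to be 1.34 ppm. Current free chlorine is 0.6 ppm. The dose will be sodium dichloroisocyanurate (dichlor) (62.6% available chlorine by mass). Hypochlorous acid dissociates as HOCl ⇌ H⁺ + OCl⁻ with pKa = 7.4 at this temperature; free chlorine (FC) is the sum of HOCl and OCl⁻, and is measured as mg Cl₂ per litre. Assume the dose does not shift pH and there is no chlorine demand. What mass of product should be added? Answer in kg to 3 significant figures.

Volume: 116,000 US gal × 3.785 L/gal = 439,060 L.
[OCl⁻]/[HOCl] = 10^(pH − pKa) = 10^(8.07 − 7.4) = 4.677; fraction as HOCl = 1/(1 + 4.677) = 0.1761.
Free chlorine required for 1.34 ppm HOCl: 1.34 / 0.1761 = 7.608 ppm.
FC to add: 7.608 − 0.6 = 7.008 mg/L as Cl₂.
Cl₂ equivalent: 7.008 mg/L × 439,060 L = 3077 g.
Product at 62.6% available Cl: 3077 / 0.626 = 4915 g.

4.91 kg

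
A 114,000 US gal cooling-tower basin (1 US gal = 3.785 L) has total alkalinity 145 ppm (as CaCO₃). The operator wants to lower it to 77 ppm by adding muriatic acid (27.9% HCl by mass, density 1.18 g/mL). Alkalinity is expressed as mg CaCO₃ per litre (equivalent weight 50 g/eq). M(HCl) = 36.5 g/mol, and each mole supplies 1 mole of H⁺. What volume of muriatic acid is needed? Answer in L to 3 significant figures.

65.1 L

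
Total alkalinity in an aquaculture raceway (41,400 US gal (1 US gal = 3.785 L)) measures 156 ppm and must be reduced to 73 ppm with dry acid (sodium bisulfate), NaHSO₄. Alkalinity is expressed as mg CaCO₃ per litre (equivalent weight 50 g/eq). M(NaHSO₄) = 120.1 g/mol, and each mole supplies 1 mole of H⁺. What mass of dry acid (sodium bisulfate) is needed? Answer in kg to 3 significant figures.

Volume: 41,400 US gal × 3.785 L/gal = 156,699 L.
Alkalinity to neutralize: (156 − 73) = 83 mg/L as CaCO₃ × 156,699 L = 13,010 g as CaCO₃.
Equivalents of H⁺ required: 13,010 ÷ 50 g/eq = 260.1 eq = 260.1 mol NaHSO₄.
Mass of NaHSO₄: 260.1 × 120.1 = 31,240 g.

31.2 kg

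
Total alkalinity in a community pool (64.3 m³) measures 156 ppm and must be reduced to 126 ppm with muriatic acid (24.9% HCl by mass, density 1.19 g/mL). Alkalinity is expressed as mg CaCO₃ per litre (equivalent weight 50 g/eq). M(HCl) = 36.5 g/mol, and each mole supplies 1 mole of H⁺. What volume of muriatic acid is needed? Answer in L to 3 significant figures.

Volume: 64.3 m³ = 64,300 L.
Alkalinity to neutralize: (156 − 126) = 30 mg/L as CaCO₃ × 64,300 L = 1929 g as CaCO₃.
Equivalents of H⁺ required: 1929 ÷ 50 g/eq = 38.58 eq = 38.58 mol HCl.
Mass of HCl: 38.58 × 36.5 = 1408 g.
Mass of 24.9% solution: 1408 / 0.249 = 5655 g.
Volume: 5655 g ÷ 1.19 g/mL = 4752 mL.

4.75 L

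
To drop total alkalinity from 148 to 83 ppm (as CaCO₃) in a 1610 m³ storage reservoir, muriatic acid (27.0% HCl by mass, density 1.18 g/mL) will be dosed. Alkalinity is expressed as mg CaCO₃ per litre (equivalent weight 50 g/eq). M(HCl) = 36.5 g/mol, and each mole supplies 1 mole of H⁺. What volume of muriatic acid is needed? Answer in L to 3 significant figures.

240 L

Volume: 1610 m³ = 1,610,000 L.
Alkalinity to neutralize: (148 − 83) = 65 mg/L as CaCO₃ × 1,610,000 L = 104,600 g as CaCO₃.
Equivalents of H⁺ required: 104,600 ÷ 50 g/eq = 2093 eq = 2093 mol HCl.
Mass of HCl: 2093 × 36.5 = 76,390 g.
Mass of 27.0% solution: 76,390 / 0.27 = 282,900 g.
Volume: 282,900 g ÷ 1.18 g/mL = 239,800 mL.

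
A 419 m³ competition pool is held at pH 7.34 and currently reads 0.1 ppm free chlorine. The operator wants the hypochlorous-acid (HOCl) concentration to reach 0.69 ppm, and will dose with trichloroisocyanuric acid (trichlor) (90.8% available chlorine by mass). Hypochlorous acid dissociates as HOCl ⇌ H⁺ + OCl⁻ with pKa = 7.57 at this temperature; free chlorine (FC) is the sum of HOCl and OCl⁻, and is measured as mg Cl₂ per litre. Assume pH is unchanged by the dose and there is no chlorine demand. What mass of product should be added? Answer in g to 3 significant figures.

460 g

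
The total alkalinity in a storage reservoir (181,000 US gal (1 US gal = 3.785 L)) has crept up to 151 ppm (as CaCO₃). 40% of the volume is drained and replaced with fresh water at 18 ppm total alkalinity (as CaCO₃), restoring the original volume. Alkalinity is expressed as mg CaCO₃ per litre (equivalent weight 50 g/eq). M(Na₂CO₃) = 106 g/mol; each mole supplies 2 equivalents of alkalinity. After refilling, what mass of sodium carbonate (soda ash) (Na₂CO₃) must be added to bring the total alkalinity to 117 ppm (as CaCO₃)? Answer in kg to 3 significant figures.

Volume: 181,000 US gal × 3.785 L/gal = 685,085 L.
After draining 40% and refilling: 151 × 0.60 + 18 × 0.40 = 97.8 ppm.
Deficit to target: 117 − 97.8 = 19.2 mg/L.
As CaCO₃: 19.2 mg/L × 685,085 L = 13,150 g; ÷ 50 g/eq ÷ 2 = 131.5 mol Na₂CO₃.
Mass: 131.5 × 106 = 13,940 g.

13.9 kg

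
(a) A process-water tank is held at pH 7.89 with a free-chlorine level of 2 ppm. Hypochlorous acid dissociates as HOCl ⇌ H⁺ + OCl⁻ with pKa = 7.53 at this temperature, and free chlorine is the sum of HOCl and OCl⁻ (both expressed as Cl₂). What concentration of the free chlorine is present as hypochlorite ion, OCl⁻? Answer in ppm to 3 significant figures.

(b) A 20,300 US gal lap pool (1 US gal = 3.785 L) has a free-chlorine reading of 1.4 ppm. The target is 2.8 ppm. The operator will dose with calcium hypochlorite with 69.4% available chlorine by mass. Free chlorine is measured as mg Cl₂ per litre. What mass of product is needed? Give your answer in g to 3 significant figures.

(a) 1.39 ppm; (b) 155 g

(a) [OCl⁻]/[HOCl] = 10^(pH − pKa) = 10^(7.89 − 7.53) = 10^0.36 = 2.291.
(a) Fraction as HOCl = 1 / (1 + 2.291) = 0.3039.
(a) OCl⁻ = (1 − 0.3039) × 2 ppm = 1.392 ppm.

(b) Volume: 20,300 US gal × 3.785 L/gal = 76,836 L.
(b) Chlorine deficit: 2.8 − 1.4 = 1.4 ppm = 1.4 mg/L as Cl₂.
(b) Cl₂ equivalent needed: 1.4 mg/L × 76,836 L = 107,600 mg = 107.6 g.
(b) Product at 69.4% available chlorine: 107.6 / 0.694 = 155 g.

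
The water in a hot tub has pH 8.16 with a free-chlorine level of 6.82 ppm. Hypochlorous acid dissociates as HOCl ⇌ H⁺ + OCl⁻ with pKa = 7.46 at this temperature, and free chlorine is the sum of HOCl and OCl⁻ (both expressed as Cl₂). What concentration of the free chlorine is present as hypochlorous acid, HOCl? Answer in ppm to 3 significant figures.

[OCl⁻]/[HOCl] = 10^(pH − pKa) = 10^(8.16 − 7.46) = 10^0.70 = 5.012.
Fraction as HOCl = 1 / (1 + 5.012) = 0.1663.
HOCl = 0.1663 × 6.82 ppm = 1.134 ppm.

1.13 ppm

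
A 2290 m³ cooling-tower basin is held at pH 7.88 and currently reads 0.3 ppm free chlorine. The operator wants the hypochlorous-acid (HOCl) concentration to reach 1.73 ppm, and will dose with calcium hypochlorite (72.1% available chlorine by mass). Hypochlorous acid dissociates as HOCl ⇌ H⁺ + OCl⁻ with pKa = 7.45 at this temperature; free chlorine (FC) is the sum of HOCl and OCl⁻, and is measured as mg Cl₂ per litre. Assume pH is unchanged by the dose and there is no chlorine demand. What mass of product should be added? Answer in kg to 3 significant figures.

19.3 kg

Volume: 2290 m³ = 2,290,000 L.
[OCl⁻]/[HOCl] = 10^(pH − pKa) = 10^(7.88 − 7.45) = 2.692; fraction as HOCl = 1/(1 + 2.692) = 0.2709.
Free chlorine required for 1.73 ppm HOCl: 1.73 / 0.2709 = 6.386 ppm.
FC to add: 6.386 − 0.3 = 6.086 mg/L as Cl₂.
Cl₂ equivalent: 6.086 mg/L × 2,290,000 L = 13,940 g.
Product at 72.1% available Cl: 13,940 / 0.721 = 19,330 g.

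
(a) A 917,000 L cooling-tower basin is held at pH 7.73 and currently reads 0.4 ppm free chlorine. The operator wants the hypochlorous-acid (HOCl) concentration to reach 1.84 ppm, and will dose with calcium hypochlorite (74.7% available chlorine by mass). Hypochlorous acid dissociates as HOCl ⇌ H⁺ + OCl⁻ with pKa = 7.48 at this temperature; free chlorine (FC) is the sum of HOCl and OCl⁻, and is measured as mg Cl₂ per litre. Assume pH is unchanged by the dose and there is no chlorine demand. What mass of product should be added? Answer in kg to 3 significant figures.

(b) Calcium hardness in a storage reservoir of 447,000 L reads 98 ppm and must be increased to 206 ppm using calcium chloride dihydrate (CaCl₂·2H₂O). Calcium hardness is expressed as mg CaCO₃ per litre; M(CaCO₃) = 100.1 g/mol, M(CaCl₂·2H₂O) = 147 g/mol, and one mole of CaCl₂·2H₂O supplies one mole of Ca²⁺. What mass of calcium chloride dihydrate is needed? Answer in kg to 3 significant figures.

(a) 5.78 kg; (b) 70.9 kg

(a) [OCl⁻]/[HOCl] = 10^(pH − pKa) = 10^(7.73 − 7.48) = 1.778; fraction as HOCl = 1/(1 + 1.778) = 0.3599.
(a) Free chlorine required for 1.84 ppm HOCl: 1.84 / 0.3599 = 5.112 ppm.
(a) FC to add: 5.112 − 0.4 = 4.712 mg/L as Cl₂.
(a) Cl₂ equivalent: 4.712 mg/L × 917,000 L = 4321 g.
(a) Product at 74.7% available Cl: 4321 / 0.747 = 5784 g.

(b) Hardness to add: (206 − 98) = 108 mg/L as CaCO₃ × 447,000 L = 48,280 g as CaCO₃.
(b) Moles of Ca²⁺ (1 mol Ca²⁺ ≡ 1 mol CaCO₃): 48,280 / 100.1 g/mol = 482.3 mol.
(b) Mass of CaCl₂·2H₂O: 482.3 × 147 = 70,890 g.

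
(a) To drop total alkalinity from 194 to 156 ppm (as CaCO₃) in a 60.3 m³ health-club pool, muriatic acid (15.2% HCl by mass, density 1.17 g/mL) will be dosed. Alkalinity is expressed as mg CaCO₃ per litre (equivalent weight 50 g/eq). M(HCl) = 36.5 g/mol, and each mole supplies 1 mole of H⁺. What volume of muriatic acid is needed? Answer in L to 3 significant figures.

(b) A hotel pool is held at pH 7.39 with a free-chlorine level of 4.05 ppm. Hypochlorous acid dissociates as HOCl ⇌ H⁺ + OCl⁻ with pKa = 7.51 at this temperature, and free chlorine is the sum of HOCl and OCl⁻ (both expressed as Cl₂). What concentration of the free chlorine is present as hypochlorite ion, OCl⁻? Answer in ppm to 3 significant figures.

(a) 9.41 L; (b) 1.75 ppm

(a) Volume: 60.3 m³ = 60,300 L.
(a) Alkalinity to neutralize: (194 − 156) = 38 mg/L as CaCO₃ × 60,300 L = 2291 g as CaCO₃.
(a) Equivalents of H⁺ required: 2291 ÷ 50 g/eq = 45.83 eq = 45.83 mol HCl.
(a) Mass of HCl: 45.83 × 36.5 = 1673 g.
(a) Mass of 15.2% solution: 1673 / 0.152 = 11,000 g.
(a) Volume: 11,000 g ÷ 1.17 g/mL = 9406 mL.

(b) [OCl⁻]/[HOCl] = 10^(pH − pKa) = 10^(7.39 − 7.51) = 10^-0.12 = 0.7586.
(b) Fraction as HOCl = 1 / (1 + 0.7586) = 0.5686.
(b) OCl⁻ = (1 − 0.5686) × 4.05 ppm = 1.747 ppm.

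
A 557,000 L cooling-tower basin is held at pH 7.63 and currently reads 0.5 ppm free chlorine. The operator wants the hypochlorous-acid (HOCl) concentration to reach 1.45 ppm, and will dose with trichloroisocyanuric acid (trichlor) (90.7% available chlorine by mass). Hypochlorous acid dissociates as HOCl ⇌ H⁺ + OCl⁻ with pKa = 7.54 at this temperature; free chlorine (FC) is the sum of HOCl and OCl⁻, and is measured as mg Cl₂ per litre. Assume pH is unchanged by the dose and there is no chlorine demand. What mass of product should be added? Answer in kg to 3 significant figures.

[OCl⁻]/[HOCl] = 10^(pH − pKa) = 10^(7.63 − 7.54) = 1.23; fraction as HOCl = 1/(1 + 1.23) = 0.4484.
Free chlorine required for 1.45 ppm HOCl: 1.45 / 0.4484 = 3.234 ppm.
FC to add: 3.234 − 0.5 = 2.734 mg/L as Cl₂.
Cl₂ equivalent: 2.734 mg/L × 557,000 L = 1523 g.
Product at 90.7% available Cl: 1523 / 0.907 = 1679 g.

1.68 kg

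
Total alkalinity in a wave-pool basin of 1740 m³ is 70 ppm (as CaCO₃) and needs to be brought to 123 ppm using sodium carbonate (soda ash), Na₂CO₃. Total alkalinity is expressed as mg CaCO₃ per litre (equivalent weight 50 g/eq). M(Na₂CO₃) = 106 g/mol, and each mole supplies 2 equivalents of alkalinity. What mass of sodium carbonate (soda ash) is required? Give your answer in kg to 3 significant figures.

97.8 kg

Volume: 1740 m³ = 1,740,000 L.
Alkalinity to add: (123 − 70) = 53 mg/L as CaCO₃ × 1,740,000 L = 92,220 g as CaCO₃.
Equivalents: 92,220 g ÷ 50 g/eq = 1844 eq.
Each mole of Na₂CO₃ supplies 2 eq, so 1844 / 2 = 922.2 mol.
Mass: 922.2 mol × 106 g/mol = 97,750 g.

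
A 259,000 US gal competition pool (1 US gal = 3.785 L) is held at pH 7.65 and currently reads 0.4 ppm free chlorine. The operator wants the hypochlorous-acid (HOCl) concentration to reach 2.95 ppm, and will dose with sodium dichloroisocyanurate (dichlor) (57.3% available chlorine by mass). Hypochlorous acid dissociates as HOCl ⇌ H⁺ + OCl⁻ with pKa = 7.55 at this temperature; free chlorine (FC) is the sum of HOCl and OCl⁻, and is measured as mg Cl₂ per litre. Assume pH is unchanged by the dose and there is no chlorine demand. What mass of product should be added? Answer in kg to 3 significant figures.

Volume: 259,000 US gal × 3.785 L/gal = 980,315 L.
[OCl⁻]/[HOCl] = 10^(pH − pKa) = 10^(7.65 − 7.55) = 1.259; fraction as HOCl = 1/(1 + 1.259) = 0.4427.
Free chlorine required for 2.95 ppm HOCl: 2.95 / 0.4427 = 6.664 ppm.
FC to add: 6.664 − 0.4 = 6.264 mg/L as Cl₂.
Cl₂ equivalent: 6.264 mg/L × 980,315 L = 6141 g.
Product at 57.3% available Cl: 6141 / 0.573 = 10,720 g.

10.7 kg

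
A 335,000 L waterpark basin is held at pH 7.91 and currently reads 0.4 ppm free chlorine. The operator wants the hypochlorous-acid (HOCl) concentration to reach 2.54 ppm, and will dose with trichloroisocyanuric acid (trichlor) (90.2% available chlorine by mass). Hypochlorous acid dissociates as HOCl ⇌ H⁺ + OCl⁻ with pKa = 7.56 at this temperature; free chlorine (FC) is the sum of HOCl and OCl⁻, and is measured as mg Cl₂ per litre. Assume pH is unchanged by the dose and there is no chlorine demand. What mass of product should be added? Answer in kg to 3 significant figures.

[OCl⁻]/[HOCl] = 10^(pH − pKa) = 10^(7.91 − 7.56) = 2.239; fraction as HOCl = 1/(1 + 2.239) = 0.3088.
Free chlorine required for 2.54 ppm HOCl: 2.54 / 0.3088 = 8.226 ppm.
FC to add: 8.226 − 0.4 = 7.826 mg/L as Cl₂.
Cl₂ equivalent: 7.826 mg/L × 335,000 L = 2622 g.
Product at 90.2% available Cl: 2622 / 0.902 = 2907 g.

2.91 kg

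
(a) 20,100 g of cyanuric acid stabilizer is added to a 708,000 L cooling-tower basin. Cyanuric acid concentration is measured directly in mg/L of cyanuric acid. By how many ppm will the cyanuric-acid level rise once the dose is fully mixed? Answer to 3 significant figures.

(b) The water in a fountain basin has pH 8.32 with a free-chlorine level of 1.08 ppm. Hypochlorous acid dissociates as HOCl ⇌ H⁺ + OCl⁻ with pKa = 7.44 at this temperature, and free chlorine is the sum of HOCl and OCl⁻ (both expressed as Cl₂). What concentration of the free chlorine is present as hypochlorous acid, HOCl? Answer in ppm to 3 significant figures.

(a) 28.4 ppm; (b) 0.126 ppm

(a) Rise: 20,100 g / 708,000 L × 1000 = 28.39 mg/L.

(b) [OCl⁻]/[HOCl] = 10^(pH − pKa) = 10^(8.32 − 7.44) = 10^0.88 = 7.586.
(b) Fraction as HOCl = 1 / (1 + 7.586) = 0.1165.
(b) HOCl = 0.1165 × 1.08 ppm = 0.1258 ppm.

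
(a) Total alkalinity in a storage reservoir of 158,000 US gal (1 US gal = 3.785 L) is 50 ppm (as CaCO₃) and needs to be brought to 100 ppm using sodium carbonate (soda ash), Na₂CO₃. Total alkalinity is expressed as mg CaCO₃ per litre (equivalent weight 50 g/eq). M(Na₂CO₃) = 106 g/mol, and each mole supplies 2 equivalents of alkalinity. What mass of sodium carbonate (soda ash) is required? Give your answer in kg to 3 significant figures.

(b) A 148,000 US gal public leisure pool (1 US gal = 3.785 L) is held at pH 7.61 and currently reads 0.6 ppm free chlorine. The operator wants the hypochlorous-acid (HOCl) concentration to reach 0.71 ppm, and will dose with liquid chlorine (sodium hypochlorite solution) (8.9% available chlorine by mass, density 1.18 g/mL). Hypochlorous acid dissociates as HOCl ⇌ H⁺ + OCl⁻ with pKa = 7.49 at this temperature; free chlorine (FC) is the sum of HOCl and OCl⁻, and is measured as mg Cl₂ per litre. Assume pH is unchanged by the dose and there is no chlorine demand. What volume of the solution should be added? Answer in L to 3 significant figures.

(a) 31.7 kg; (b) 5.58 L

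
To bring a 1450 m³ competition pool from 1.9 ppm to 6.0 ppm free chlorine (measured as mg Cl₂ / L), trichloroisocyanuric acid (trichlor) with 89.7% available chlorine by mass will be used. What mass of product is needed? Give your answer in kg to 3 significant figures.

6.63 kg

Volume: 1450 m³ = 1,450,000 L.
Chlorine deficit: 6.0 − 1.9 = 4.1 ppm = 4.1 mg/L as Cl₂.
Cl₂ equivalent needed: 4.1 mg/L × 1,450,000 L = 5,945,000 mg = 5945 g.
Product at 89.7% available chlorine: 5945 / 0.897 = 6628 g.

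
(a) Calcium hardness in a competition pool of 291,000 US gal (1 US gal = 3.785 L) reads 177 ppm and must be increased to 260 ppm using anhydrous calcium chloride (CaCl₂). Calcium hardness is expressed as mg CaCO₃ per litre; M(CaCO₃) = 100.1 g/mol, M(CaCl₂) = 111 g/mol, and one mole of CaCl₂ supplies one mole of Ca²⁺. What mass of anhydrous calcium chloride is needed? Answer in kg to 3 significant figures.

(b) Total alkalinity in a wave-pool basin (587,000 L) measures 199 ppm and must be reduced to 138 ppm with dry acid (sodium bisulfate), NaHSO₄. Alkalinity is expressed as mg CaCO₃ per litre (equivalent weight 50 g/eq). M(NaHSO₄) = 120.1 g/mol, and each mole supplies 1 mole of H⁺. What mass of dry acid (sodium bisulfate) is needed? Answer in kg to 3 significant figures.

(a) 101 kg; (b) 86.0 kg

(a) Volume: 291,000 US gal × 3.785 L/gal = 1,101,435 L.
(a) Hardness to add: (260 − 177) = 83 mg/L as CaCO₃ × 1,101,435 L = 91,420 g as CaCO₃.
(a) Moles of Ca²⁺ (1 mol Ca²⁺ ≡ 1 mol CaCO₃): 91,420 / 100.1 g/mol = 913.3 mol.
(a) Mass of CaCl₂: 913.3 × 111 = 101,400 g.

(b) Alkalinity to neutralize: (199 − 138) = 61 mg/L as CaCO₃ × 587,000 L = 35,810 g as CaCO₃.
(b) Equivalents of H⁺ required: 35,810 ÷ 50 g/eq = 716.1 eq = 716.1 mol NaHSO₄.
(b) Mass of NaHSO₄: 716.1 × 120.1 = 86,010 g.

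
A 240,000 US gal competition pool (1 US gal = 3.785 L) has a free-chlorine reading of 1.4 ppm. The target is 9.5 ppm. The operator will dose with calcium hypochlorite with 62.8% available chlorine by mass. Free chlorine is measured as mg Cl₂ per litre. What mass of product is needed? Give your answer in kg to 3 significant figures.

Volume: 240,000 US gal × 3.785 L/gal = 908,400 L.
Chlorine deficit: 9.5 − 1.4 = 8.1 ppm = 8.1 mg/L as Cl₂.
Cl₂ equivalent needed: 8.1 mg/L × 908,400 L = 7,358,000 mg = 7358 g.
Product at 62.8% available chlorine: 7358 / 0.628 = 11,720 g.

11.7 kg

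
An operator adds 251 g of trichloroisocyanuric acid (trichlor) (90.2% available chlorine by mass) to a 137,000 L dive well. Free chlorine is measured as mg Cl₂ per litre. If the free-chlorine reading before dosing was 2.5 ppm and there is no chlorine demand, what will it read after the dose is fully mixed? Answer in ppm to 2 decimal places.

4.15 ppm

Available chlorine delivered: 251 g × 0.902 = 226.4 g as Cl₂.
Concentration rise: 226.4 g / 137,000 L = 1.653 mg/L = 1.65 ppm.
Final FC: 2.5 + 1.65 = 4.15 ppm.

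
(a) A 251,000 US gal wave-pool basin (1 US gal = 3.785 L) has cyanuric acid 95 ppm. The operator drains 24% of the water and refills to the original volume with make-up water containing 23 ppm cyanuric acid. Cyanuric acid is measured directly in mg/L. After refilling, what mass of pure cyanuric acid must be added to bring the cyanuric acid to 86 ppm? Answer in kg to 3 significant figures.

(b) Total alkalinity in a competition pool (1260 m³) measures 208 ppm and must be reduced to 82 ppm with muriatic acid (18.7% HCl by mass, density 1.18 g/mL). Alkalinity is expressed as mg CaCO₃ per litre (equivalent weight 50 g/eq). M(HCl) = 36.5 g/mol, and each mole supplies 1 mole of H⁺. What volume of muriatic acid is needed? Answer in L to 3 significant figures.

(a) Volume: 251,000 US gal × 3.785 L/gal = 950,035 L.
(a) After draining 24% and refilling: 95 × 0.76 + 23 × 0.24 = 77.72 ppm.
(a) Deficit to target: 86 − 77.72 = 8.28 mg/L.
(a) Mass: 8.28 mg/L × 950,035 L = 7866 g cyanuric acid.

(b) Volume: 1260 m³ = 1,260,000 L.
(b) Alkalinity to neutralize: (208 − 82) = 126 mg/L as CaCO₃ × 1,260,000 L = 158,800 g as CaCO₃.
(b) Equivalents of H⁺ required: 158,800 ÷ 50 g/eq = 3175 eq = 3175 mol HCl.
(b) Mass of HCl: 3175 × 36.5 = 115,900 g.
(b) Mass of 18.7% solution: 115,900 / 0.187 = 619,800 g.
(b) Volume: 619,800 g ÷ 1.18 g/mL = 525,200 mL.

(a) 7.87 kg; (b) 525 L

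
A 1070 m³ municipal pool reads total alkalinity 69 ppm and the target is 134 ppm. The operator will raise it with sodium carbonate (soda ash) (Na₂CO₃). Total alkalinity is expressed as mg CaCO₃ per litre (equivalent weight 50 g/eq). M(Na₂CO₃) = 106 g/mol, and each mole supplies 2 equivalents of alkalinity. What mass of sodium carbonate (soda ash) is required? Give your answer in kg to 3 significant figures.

Volume: 1070 m³ = 1,070,000 L.
Alkalinity to add: (134 − 69) = 65 mg/L as CaCO₃ × 1,070,000 L = 69,550 g as CaCO₃.
Equivalents: 69,550 g ÷ 50 g/eq = 1391 eq.
Each mole of Na₂CO₃ supplies 2 eq, so 1391 / 2 = 695.5 mol.
Mass: 695.5 mol × 106 g/mol = 73,720 g.

73.7 kg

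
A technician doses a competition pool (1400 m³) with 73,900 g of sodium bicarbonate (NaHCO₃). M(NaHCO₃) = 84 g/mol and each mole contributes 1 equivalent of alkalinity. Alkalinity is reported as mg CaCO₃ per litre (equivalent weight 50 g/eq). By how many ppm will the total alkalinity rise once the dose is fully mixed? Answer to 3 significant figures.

Volume: 1400 m³ = 1,400,000 L.
Moles of NaHCO₃: 73,900 g ÷ 84 g/mol = 879.8 mol → 879.8 eq of alkalinity.
As CaCO₃: 879.8 eq × 50 g/eq = 43,990 g.
Rise: 43,990 g / 1,400,000 L × 1000 = 31.42 mg/L.

31.4 ppm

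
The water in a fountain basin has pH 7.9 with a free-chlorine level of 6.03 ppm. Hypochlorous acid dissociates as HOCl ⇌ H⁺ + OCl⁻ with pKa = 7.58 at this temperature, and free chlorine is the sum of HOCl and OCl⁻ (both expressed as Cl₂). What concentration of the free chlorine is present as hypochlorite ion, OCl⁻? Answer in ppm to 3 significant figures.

4.08 ppm

[OCl⁻]/[HOCl] = 10^(pH − pKa) = 10^(7.9 − 7.58) = 10^0.32 = 2.089.
Fraction as HOCl = 1 / (1 + 2.089) = 0.3237.
OCl⁻ = (1 − 0.3237) × 6.03 ppm = 4.078 ppm.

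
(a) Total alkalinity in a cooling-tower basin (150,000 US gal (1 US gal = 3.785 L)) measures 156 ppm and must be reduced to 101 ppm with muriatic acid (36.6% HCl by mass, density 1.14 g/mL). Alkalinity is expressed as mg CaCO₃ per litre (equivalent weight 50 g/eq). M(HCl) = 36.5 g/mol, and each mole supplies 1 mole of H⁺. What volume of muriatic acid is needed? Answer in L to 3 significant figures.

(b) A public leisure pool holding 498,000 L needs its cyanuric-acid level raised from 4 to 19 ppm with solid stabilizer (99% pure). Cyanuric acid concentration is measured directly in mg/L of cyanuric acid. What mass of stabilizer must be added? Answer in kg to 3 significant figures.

(a) 54.6 L; (b) 7.55 kg

(a) Volume: 150,000 US gal × 3.785 L/gal = 567,750 L.
(a) Alkalinity to neutralize: (156 − 101) = 55 mg/L as CaCO₃ × 567,750 L = 31,230 g as CaCO₃.
(a) Equivalents of H⁺ required: 31,230 ÷ 50 g/eq = 624.5 eq = 624.5 mol HCl.
(a) Mass of HCl: 624.5 × 36.5 = 22,800 g.
(a) Mass of 36.6% solution: 22,800 / 0.366 = 62,280 g.
(a) Volume: 62,280 g ÷ 1.14 g/mL = 54,630 mL.

(b) CYA to add: (19 − 4) = 15 mg/L × 498,000 L = 7470 g cyanuric acid.
(b) At 99% purity: 7470 / 0.99 = 7545 g product.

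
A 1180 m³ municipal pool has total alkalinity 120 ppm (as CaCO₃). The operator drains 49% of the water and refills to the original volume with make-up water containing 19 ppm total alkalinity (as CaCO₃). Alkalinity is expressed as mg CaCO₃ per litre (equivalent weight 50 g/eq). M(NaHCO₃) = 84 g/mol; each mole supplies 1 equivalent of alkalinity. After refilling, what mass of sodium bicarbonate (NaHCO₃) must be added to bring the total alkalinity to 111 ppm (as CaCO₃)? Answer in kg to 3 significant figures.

80.3 kg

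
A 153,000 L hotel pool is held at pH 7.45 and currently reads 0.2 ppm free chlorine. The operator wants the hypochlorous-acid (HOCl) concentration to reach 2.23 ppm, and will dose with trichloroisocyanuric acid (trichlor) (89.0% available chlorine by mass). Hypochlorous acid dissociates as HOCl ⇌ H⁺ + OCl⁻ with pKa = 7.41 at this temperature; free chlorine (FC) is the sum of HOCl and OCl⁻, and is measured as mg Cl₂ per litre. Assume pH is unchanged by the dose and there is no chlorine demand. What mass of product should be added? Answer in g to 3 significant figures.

769 g

[OCl⁻]/[HOCl] = 10^(pH − pKa) = 10^(7.45 − 7.41) = 1.096; fraction as HOCl = 1/(1 + 1.096) = 0.477.
Free chlorine required for 2.23 ppm HOCl: 2.23 / 0.477 = 4.675 ppm.
FC to add: 4.675 − 0.2 = 4.475 mg/L as Cl₂.
Cl₂ equivalent: 4.475 mg/L × 153,000 L = 684.7 g.
Product at 89.0% available Cl: 684.7 / 0.89 = 769.3 g.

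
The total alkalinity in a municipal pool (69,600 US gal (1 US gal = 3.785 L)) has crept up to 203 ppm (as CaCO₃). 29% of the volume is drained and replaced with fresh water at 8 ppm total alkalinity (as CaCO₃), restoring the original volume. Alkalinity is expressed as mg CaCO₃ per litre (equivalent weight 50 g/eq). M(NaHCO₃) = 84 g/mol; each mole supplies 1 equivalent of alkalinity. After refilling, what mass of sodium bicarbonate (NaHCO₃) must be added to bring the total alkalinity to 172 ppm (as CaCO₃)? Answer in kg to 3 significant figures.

Volume: 69,600 US gal × 3.785 L/gal = 263,436 L.
After draining 29% and refilling: 203 × 0.71 + 8 × 0.29 = 146.45 ppm.
Deficit to target: 172 − 146.45 = 25.55 mg/L.
As CaCO₃: 25.55 mg/L × 263,436 L = 6731 g; ÷ 50 g/eq ÷ 1 = 134.6 mol NaHCO₃.
Mass: 134.6 × 84 = 11,310 g.

11.3 kg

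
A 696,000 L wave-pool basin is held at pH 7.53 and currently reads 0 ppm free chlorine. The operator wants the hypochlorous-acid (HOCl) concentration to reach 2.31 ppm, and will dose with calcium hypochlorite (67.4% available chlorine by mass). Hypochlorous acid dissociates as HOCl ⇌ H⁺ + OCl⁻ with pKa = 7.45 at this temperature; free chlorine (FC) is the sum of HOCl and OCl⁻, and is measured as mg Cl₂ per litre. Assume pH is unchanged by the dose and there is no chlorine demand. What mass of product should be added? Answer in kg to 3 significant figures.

5.25 kg

[OCl⁻]/[HOCl] = 10^(pH − pKa) = 10^(7.53 − 7.45) = 1.202; fraction as HOCl = 1/(1 + 1.202) = 0.4541.
Free chlorine required for 2.31 ppm HOCl: 2.31 / 0.4541 = 5.087 ppm.
FC to add: 5.087 − 0 = 5.087 mg/L as Cl₂.
Cl₂ equivalent: 5.087 mg/L × 696,000 L = 3541 g.
Product at 67.4% available Cl: 3541 / 0.674 = 5253 g.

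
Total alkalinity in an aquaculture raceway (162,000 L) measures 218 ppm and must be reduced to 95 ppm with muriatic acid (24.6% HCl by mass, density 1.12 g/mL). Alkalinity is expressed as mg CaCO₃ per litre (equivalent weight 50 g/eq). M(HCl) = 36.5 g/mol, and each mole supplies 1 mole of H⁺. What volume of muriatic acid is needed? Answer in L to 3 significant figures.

52.8 L

Alkalinity to neutralize: (218 − 95) = 123 mg/L as CaCO₃ × 162,000 L = 19,930 g as CaCO₃.
Equivalents of H⁺ required: 19,930 ÷ 50 g/eq = 398.5 eq = 398.5 mol HCl.
Mass of HCl: 398.5 × 36.5 = 14,550 g.
Mass of 24.6% solution: 14,550 / 0.246 = 59,130 g.
Volume: 59,130 g ÷ 1.12 g/mL = 52,790 mL.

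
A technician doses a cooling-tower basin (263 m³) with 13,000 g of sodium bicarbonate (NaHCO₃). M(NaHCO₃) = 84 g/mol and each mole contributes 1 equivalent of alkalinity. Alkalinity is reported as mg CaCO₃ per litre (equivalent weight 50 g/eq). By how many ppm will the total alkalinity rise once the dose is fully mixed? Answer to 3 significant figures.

29.4 ppm

Volume: 263 m³ = 263,000 L.
Moles of NaHCO₃: 13,000 g ÷ 84 g/mol = 154.8 mol → 154.8 eq of alkalinity.
As CaCO₃: 154.8 eq × 50 g/eq = 7738 g.
Rise: 7738 g / 263,000 L × 1000 = 29.42 mg/L.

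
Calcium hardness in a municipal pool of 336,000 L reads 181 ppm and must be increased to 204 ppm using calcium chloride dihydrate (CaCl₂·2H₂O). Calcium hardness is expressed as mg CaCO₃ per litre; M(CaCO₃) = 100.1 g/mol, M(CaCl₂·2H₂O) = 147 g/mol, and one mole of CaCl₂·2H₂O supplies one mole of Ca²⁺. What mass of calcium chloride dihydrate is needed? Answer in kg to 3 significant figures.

Hardness to add: (204 − 181) = 23 mg/L as CaCO₃ × 336,000 L = 7728 g as CaCO₃.
Moles of Ca²⁺ (1 mol Ca²⁺ ≡ 1 mol CaCO₃): 7728 / 100.1 g/mol = 77.2 mol.
Mass of CaCl₂·2H₂O: 77.2 × 147 = 11,350 g.

11.3 kg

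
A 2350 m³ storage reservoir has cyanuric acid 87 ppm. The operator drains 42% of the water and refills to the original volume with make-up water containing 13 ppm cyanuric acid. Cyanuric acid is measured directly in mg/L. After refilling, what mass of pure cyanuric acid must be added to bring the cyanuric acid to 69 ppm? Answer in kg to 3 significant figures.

Volume: 2350 m³ = 2,350,000 L.
After draining 42% and refilling: 87 × 0.58 + 13 × 0.42 = 55.92 ppm.
Deficit to target: 69 − 55.92 = 13.08 mg/L.
Mass: 13.08 mg/L × 2,350,000 L = 30,740 g cyanuric acid.

30.7 kg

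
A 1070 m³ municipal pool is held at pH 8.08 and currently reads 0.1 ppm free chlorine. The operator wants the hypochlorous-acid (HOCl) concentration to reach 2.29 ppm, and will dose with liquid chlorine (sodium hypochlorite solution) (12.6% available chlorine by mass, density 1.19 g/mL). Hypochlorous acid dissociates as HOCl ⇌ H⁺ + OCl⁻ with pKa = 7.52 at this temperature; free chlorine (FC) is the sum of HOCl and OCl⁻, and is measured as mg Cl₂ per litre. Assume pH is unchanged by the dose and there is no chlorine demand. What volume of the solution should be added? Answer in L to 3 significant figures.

75.0 L

Volume: 1070 m³ = 1,070,000 L.
[OCl⁻]/[HOCl] = 10^(pH − pKa) = 10^(8.08 − 7.52) = 3.631; fraction as HOCl = 1/(1 + 3.631) = 0.2159.
Free chlorine required for 2.29 ppm HOCl: 2.29 / 0.2159 = 10.6 ppm.
FC to add: 10.6 − 0.1 = 10.5 mg/L as Cl₂.
Cl₂ equivalent: 10.5 mg/L × 1,070,000 L = 11,240 g.
Product at 12.6% available Cl: 11,240 / 0.126 = 89,200 g.
Volume: 89,200 g ÷ 1.19 g/mL = 74,960 mL.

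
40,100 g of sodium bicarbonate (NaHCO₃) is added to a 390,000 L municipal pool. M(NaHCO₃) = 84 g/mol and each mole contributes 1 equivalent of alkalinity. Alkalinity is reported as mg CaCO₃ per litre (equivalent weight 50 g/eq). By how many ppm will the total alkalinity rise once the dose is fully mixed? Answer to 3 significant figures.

61.2 ppm

Moles of NaHCO₃: 40,100 g ÷ 84 g/mol = 477.4 mol → 477.4 eq of alkalinity.
As CaCO₃: 477.4 eq × 50 g/eq = 23,870 g.
Rise: 23,870 g / 390,000 L × 1000 = 61.2 mg/L.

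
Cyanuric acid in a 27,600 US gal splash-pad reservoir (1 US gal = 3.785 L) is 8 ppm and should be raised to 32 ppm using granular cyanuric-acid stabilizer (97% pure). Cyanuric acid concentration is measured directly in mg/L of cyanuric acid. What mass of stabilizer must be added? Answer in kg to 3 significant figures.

Volume: 27,600 US gal × 3.785 L/gal = 104,466 L.
CYA to add: (32 − 8) = 24 mg/L × 104,466 L = 2507 g cyanuric acid.
At 97% purity: 2507 / 0.97 = 2585 g product.

2.58 kg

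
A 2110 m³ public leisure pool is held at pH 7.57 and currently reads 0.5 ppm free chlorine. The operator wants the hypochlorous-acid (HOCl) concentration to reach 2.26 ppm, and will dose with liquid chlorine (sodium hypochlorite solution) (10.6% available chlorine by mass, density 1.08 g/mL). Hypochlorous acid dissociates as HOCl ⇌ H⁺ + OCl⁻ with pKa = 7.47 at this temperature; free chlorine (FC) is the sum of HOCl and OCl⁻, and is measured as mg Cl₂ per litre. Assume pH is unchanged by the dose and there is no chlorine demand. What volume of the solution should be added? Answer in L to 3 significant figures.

84.9 L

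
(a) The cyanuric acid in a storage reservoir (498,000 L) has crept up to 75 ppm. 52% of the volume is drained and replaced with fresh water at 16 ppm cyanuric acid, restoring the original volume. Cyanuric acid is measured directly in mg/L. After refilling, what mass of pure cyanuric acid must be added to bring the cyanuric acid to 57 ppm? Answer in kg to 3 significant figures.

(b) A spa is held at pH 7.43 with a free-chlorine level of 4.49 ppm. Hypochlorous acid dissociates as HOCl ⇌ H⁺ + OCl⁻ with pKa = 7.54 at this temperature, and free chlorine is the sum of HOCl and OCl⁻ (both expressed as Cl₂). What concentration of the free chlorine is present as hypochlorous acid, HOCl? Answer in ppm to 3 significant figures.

(a) After draining 52% and refilling: 75 × 0.48 + 16 × 0.52 = 44.32 ppm.
(a) Deficit to target: 57 − 44.32 = 12.68 mg/L.
(a) Mass: 12.68 mg/L × 498,000 L = 6315 g cyanuric acid.

(b) [OCl⁻]/[HOCl] = 10^(pH − pKa) = 10^(7.43 − 7.54) = 10^-0.11 = 0.7762.
(b) Fraction as HOCl = 1 / (1 + 0.7762) = 0.563.
(b) HOCl = 0.563 × 4.49 ppm = 2.528 ppm.

(a) 6.31 kg; (b) 2.53 ppm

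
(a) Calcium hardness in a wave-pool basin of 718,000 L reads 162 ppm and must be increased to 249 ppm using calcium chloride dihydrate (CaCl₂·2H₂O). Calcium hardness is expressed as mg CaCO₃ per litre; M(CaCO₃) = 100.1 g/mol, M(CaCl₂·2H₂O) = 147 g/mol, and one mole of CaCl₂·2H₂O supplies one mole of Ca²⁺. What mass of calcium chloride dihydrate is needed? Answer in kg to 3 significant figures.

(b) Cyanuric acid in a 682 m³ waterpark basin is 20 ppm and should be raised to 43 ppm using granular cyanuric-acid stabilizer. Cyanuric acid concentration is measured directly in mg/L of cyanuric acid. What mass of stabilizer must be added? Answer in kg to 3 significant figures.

(a) Hardness to add: (249 − 162) = 87 mg/L as CaCO₃ × 718,000 L = 62,470 g as CaCO₃.
(a) Moles of Ca²⁺ (1 mol Ca²⁺ ≡ 1 mol CaCO₃): 62,470 / 100.1 g/mol = 624 mol.
(a) Mass of CaCl₂·2H₂O: 624 × 147 = 91,730 g.

(b) Volume: 682 m³ = 682,000 L.
(b) CYA to add: (43 − 20) = 23 mg/L × 682,000 L = 15,690 g cyanuric acid.

(a) 91.7 kg; (b) 15.7 kg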